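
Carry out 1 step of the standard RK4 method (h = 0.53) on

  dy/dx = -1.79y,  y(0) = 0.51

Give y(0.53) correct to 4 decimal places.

0.2003

RK4: k1 = f(x_n, y_n); k2 = f(x_n + h/2, y_n + (h/2)·k1); k3 = f(x_n + h/2, y_n + (h/2)·k2); k4 = f(x_n + h, y_n + h·k3); y_{n+1} = y_n + (h/6)·(k1 + 2k2 + 2k3 + k4).
x=0.000000, y=0.510000:
  k1 = f(0.000000, 0.510000) = -0.912900
  k2 = f(0.265000, 0.268081) = -0.479866
  k3 = f(0.265000, 0.382836) = -0.685276
  k4 = f(0.530000, 0.146804) = -0.262779
  y ← 0.510000 + (0.53/6)·(k1 + 2k2 + 2k3 + k4) = 0.200307
y(0.53) ≈ 0.2003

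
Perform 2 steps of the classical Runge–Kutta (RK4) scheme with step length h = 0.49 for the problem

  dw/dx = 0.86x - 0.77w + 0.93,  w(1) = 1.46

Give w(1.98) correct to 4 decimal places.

2.2442

RK4: k1 = f(x_n, w_n); k2 = f(x_n + h/2, w_n + (h/2)·k1); k3 = f(x_n + h/2, w_n + (h/2)·k2); k4 = f(x_n + h, w_n + h·k3); w_{n+1} = w_n + (h/6)·(k1 + 2k2 + 2k3 + k4).
x=1.000000, w=1.460000:
  k1 = f(1.000000, 1.460000) = 0.665800
  k2 = f(1.245000, 1.623121) = 0.750897
  k3 = f(1.245000, 1.643970) = 0.734843
  k4 = f(1.490000, 1.820073) = 0.809944
  w ← 1.460000 + (0.49/6)·(k1 + 2k2 + 2k3 + k4) = 1.823190
x=1.490000, w=1.823190:
  k1 = f(1.490000, 1.823190) = 0.807544
  k2 = f(1.735000, 2.021038) = 0.865901
  k3 = f(1.735000, 2.035336) = 0.854892
  k4 = f(1.980000, 2.242087) = 0.906393
  w ← 1.823190 + (0.49/6)·(k1 + 2k2 + 2k3 + k4) = 2.244224
w(1.98) ≈ 2.2442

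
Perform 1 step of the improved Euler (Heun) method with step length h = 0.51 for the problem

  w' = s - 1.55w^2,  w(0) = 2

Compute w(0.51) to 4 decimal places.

0.0154

Heun: k1 = f(s_n, w_n); k2 = f(s_n + h, w_n + h·k1); w_{n+1} = w_n + (h/2)·(k1 + k2).
s=0.000000, w=2.000000:
  k1 = f(0.000000, 2.000000) = -6.200000
  k2 = f(0.510000, -1.162000) = -1.582878
  w ← 2.000000 + (0.51/2)·(-6.200000 + (-1.582878)) = 0.015366
w(0.51) ≈ 0.0154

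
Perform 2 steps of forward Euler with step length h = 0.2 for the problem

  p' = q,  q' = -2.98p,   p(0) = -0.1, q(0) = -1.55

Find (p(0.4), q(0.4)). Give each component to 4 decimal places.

-0.7081, -1.2460

Euler on (p,q): p_{n+1} = p_n + h·p', q_{n+1} = q_n + h·q'.
0.000000: (-0.100000, -1.550000); f=(-1.550000, 0.298000) → (-0.410000, -1.490400)
0.200000: (-0.410000, -1.490400); f=(-1.490400, 1.221800) → (-0.708080, -1.246040)
(p(0.4), q(0.4)) ≈ (-0.7081, -1.2460)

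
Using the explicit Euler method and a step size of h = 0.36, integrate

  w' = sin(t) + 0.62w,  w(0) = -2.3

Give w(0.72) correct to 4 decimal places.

Euler: w_{n+1} = w_n + h·f(t_n, w_n).
t=0.000000, w=-2.300000: f=-1.426000 → w ← -2.300000 + 0.36·(-1.426000) = -2.813360
t=0.360000, w=-2.813360: f=-1.392009 → w ← -2.813360 + 0.36·(-1.392009) = -3.314483
w(0.72) ≈ -3.3145

-3.3145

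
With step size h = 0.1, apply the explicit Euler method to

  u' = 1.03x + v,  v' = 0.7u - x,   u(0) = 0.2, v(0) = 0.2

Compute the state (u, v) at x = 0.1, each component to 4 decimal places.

0.2200, 0.2140

Euler on (u,v): u_{n+1} = u_n + h·u', v_{n+1} = v_n + h·v'.
0.000000: (0.200000, 0.200000); f=(0.200000, 0.140000) → (0.220000, 0.214000)
(u(0.1), v(0.1)) ≈ (0.2200, 0.2140)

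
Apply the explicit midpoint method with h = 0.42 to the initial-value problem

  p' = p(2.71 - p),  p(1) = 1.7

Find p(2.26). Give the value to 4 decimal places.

2.6123

Midpoint: k1 = f(x_n, p_n); k2 = f(x_n + h/2, p_n + (h/2)·k1); p_{n+1} = p_n + h·k2.
x=1.000000, p=1.700000:
  k1 = f(1.000000, 1.700000) = 1.717000
  k2 = f(1.210000, 2.060570) = 1.338196
  p ← 1.700000 + 0.42·1.338196 = 2.262042
x=1.420000, p=2.262042:
  k1 = f(1.420000, 2.262042) = 1.013299
  k2 = f(1.630000, 2.474835) = 0.581994
  p ← 2.262042 + 0.42·0.581994 = 2.506480
x=1.840000, p=2.506480:
  k1 = f(1.840000, 2.506480) = 0.510119
  k2 = f(2.050000, 2.613605) = 0.251939
  p ← 2.506480 + 0.42·0.251939 = 2.612294
p(2.26) ≈ 2.6123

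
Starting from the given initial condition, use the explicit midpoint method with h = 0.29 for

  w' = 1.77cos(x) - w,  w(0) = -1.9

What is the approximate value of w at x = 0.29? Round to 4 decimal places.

Midpoint: k1 = f(x_n, w_n); k2 = f(x_n + h/2, w_n + (h/2)·k1); w_{n+1} = w_n + h·k2.
x=0.000000, w=-1.900000:
  k1 = f(0.000000, -1.900000) = 3.670000
  k2 = f(0.145000, -1.367850) = 3.119275
  w ← -1.900000 + 0.29·3.119275 = -0.995410
w(0.29) ≈ -0.9954

-0.9954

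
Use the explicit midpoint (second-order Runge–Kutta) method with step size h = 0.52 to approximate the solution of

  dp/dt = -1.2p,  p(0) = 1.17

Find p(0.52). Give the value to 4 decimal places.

Midpoint: k1 = f(t_n, p_n); k2 = f(t_n + h/2, p_n + (h/2)·k1); p_{n+1} = p_n + h·k2.
t=0.000000, p=1.170000:
  k1 = f(0.000000, 1.170000) = -1.404000
  k2 = f(0.260000, 0.804960) = -0.965952
  p ← 1.170000 + 0.52·(-0.965952) = 0.667705
p(0.52) ≈ 0.6677

0.6677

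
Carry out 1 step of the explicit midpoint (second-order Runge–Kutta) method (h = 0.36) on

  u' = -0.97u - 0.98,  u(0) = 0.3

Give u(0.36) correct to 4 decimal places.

Midpoint: k1 = f(t_n, u_n); k2 = f(t_n + h/2, u_n + (h/2)·k1); u_{n+1} = u_n + h·k2.
t=0.000000, u=0.300000:
  k1 = f(0.000000, 0.300000) = -1.271000
  k2 = f(0.180000, 0.071220) = -1.049083
  u ← 0.300000 + 0.36·(-1.049083) = -0.077670
u(0.36) ≈ -0.0777

-0.0777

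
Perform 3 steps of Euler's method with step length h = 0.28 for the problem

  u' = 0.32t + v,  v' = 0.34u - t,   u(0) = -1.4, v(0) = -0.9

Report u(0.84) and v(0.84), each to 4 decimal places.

Euler on (u,v): u_{n+1} = u_n + h·u', v_{n+1} = v_n + h·v'.
0.000000: (-1.400000, -0.900000); f=(-0.900000, -0.476000) → (-1.652000, -1.033280)
0.280000: (-1.652000, -1.033280); f=(-0.943680, -0.841680) → (-1.916230, -1.268950)
0.560000: (-1.916230, -1.268950); f=(-1.089750, -1.211518) → (-2.221361, -1.608176)
(u(0.84), v(0.84)) ≈ (-2.2214, -1.6082)

-2.2214, -1.6082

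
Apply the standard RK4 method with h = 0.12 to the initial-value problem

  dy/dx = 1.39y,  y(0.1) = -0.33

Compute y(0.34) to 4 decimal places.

RK4: k1 = f(x_n, y_n); k2 = f(x_n + h/2, y_n + (h/2)·k1); k3 = f(x_n + h/2, y_n + (h/2)·k2); k4 = f(x_n + h, y_n + h·k3); y_{n+1} = y_n + (h/6)·(k1 + 2k2 + 2k3 + k4).
x=0.100000, y=-0.330000:
  k1 = f(0.100000, -0.330000) = -0.458700
  k2 = f(0.160000, -0.357522) = -0.496956
  k3 = f(0.160000, -0.359817) = -0.500146
  k4 = f(0.220000, -0.390018) = -0.542124
  y ← -0.330000 + (0.12/6)·(k1 + 2k2 + 2k3 + k4) = -0.389901
x=0.220000, y=-0.389901:
  k1 = f(0.220000, -0.389901) = -0.541962
  k2 = f(0.280000, -0.422418) = -0.587161
  k3 = f(0.280000, -0.425130) = -0.590931
  k4 = f(0.340000, -0.460812) = -0.640529
  y ← -0.389901 + (0.12/6)·(k1 + 2k2 + 2k3 + k4) = -0.460674
y(0.34) ≈ -0.4607

-0.4607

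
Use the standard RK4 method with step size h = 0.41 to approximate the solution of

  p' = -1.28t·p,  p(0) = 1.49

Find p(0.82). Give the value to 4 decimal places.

RK4: k1 = f(t_n, p_n); k2 = f(t_n + h/2, p_n + (h/2)·k1); k3 = f(t_n + h/2, p_n + (h/2)·k2); k4 = f(t_n + h, p_n + h·k3); p_{n+1} = p_n + (h/6)·(k1 + 2k2 + 2k3 + k4).
t=0.000000, p=1.490000:
  k1 = f(0.000000, 1.490000) = 0.000000
  k2 = f(0.205000, 1.490000) = -0.390976
  k3 = f(0.205000, 1.409850) = -0.369945
  k4 = f(0.410000, 1.338323) = -0.702352
  p ← 1.490000 + (0.41/6)·(k1 + 2k2 + 2k3 + k4) = 1.338013
t=0.410000, p=1.338013:
  k1 = f(0.410000, 1.338013) = -0.702189
  k2 = f(0.615000, 1.194065) = -0.939968
  k3 = f(0.615000, 1.145320) = -0.901596
  k4 = f(0.820000, 0.968359) = -1.016390
  p ← 1.338013 + (0.41/6)·(k1 + 2k2 + 2k3 + k4) = 0.968897
p(0.82) ≈ 0.9689

0.9689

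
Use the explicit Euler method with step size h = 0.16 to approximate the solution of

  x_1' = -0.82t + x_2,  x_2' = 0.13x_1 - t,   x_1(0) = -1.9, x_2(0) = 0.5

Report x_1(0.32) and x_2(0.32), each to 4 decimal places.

Euler on (x_1,x_2): x_1_{n+1} = x_1_n + h·x_1', x_2_{n+1} = x_2_n + h·x_2'.
0.000000: (-1.900000, 0.500000); f=(0.500000, -0.247000) → (-1.820000, 0.460480)
0.160000: (-1.820000, 0.460480); f=(0.329280, -0.396600) → (-1.767315, 0.397024)
(x_1(0.32), x_2(0.32)) ≈ (-1.7673, 0.3970)

-1.7673, 0.3970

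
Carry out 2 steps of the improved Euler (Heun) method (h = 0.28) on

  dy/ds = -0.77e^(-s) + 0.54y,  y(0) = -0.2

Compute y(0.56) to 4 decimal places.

-0.6647

Heun: k1 = f(s_n, y_n); k2 = f(s_n + h, y_n + h·k1); y_{n+1} = y_n + (h/2)·(k1 + k2).
s=0.000000, y=-0.200000:
  k1 = f(0.000000, -0.200000) = -0.878000
  k2 = f(0.280000, -0.445840) = -0.822707
  y ← -0.200000 + (0.28/2)·(-0.878000 + (-0.822707)) = -0.438099
s=0.280000, y=-0.438099:
  k1 = f(0.280000, -0.438099) = -0.818527
  k2 = f(0.560000, -0.667287) = -0.800166
  y ← -0.438099 + (0.28/2)·(-0.818527 + (-0.800166)) = -0.664716
y(0.56) ≈ -0.6647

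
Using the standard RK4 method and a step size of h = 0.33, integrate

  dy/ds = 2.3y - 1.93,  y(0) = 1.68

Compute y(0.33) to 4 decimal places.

RK4: k1 = f(s_n, y_n); k2 = f(s_n + h/2, y_n + (h/2)·k1); k3 = f(s_n + h/2, y_n + (h/2)·k2); k4 = f(s_n + h, y_n + h·k3); y_{n+1} = y_n + (h/6)·(k1 + 2k2 + 2k3 + k4).
s=0.000000, y=1.680000:
  k1 = f(0.000000, 1.680000) = 1.934000
  k2 = f(0.165000, 1.999110) = 2.667953
  k3 = f(0.165000, 2.120212) = 2.946488
  k4 = f(0.330000, 2.652341) = 4.170385
  y ← 1.680000 + (0.33/6)·(k1 + 2k2 + 2k3 + k4) = 2.633330
y(0.33) ≈ 2.6333

2.6333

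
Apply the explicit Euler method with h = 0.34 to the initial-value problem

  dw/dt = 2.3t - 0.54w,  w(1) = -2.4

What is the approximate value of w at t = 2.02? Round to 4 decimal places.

Euler: w_{n+1} = w_n + h·f(t_n, w_n).
t=1.000000, w=-2.400000: f=3.596000 → w ← -2.400000 + 0.34·3.596000 = -1.177360
t=1.340000, w=-1.177360: f=3.717774 → w ← -1.177360 + 0.34·3.717774 = 0.086683
t=1.680000, w=0.086683: f=3.817191 → w ← 0.086683 + 0.34·3.817191 = 1.384528
w(2.02) ≈ 1.3845

1.3845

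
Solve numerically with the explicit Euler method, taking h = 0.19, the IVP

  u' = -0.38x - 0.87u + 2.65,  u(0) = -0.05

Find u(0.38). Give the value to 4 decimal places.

Euler: u_{n+1} = u_n + h·f(x_n, u_n).
x=0.000000, u=-0.050000: f=2.693500 → u ← -0.050000 + 0.19·2.693500 = 0.461765
x=0.190000, u=0.461765: f=2.176064 → u ← 0.461765 + 0.19·2.176064 = 0.875217
u(0.38) ≈ 0.8752

0.8752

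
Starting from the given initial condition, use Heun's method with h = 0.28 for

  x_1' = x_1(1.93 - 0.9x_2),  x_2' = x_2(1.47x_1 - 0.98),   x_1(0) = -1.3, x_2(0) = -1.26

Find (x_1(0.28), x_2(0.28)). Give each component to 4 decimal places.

Heun on (x_1,x_2): k1 = f(s_n, state_n); k2 = f(s_n + h, state_n + h·k1); state_{n+1} = state_n + (h/2)·(k1 + k2).
0.000000: (-1.300000, -1.260000)
  k1 = (-3.983200, 3.642660)
  predictor → (-2.415296, -0.240055)
  k2 = (-5.183345, 1.087567)
  → (-2.583316, -0.597768)
(x_1(0.28), x_2(0.28)) ≈ (-2.5833, -0.5978)

-2.5833, -0.5978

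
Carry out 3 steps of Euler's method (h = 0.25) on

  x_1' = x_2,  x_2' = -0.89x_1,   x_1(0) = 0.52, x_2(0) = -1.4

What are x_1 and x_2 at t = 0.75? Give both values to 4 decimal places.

-0.5973, -1.5070

Euler on (x_1,x_2): x_1_{n+1} = x_1_n + h·x_1', x_2_{n+1} = x_2_n + h·x_2'.
0.000000: (0.520000, -1.400000); f=(-1.400000, -0.462800) → (0.170000, -1.515700)
0.250000: (0.170000, -1.515700); f=(-1.515700, -0.151300) → (-0.208925, -1.553525)
0.500000: (-0.208925, -1.553525); f=(-1.553525, 0.185943) → (-0.597306, -1.507039)
(x_1(0.75), x_2(0.75)) ≈ (-0.5973, -1.5070)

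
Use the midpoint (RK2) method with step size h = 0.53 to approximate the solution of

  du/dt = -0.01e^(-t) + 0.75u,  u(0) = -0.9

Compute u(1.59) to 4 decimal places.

-2.9144

Midpoint: k1 = f(t_n, u_n); k2 = f(t_n + h/2, u_n + (h/2)·k1); u_{n+1} = u_n + h·k2.
t=0.000000, u=-0.900000:
  k1 = f(0.000000, -0.900000) = -0.685000
  k2 = f(0.265000, -1.081525) = -0.818816
  u ← -0.900000 + 0.53·(-0.818816) = -1.333972
t=0.530000, u=-1.333972:
  k1 = f(0.530000, -1.333972) = -1.006365
  k2 = f(0.795000, -1.600659) = -1.205010
  u ← -1.333972 + 0.53·(-1.205010) = -1.972628
t=1.060000, u=-1.972628:
  k1 = f(1.060000, -1.972628) = -1.482935
  k2 = f(1.325000, -2.365606) = -1.776862
  u ← -1.972628 + 0.53·(-1.776862) = -2.914365
u(1.59) ≈ -2.9144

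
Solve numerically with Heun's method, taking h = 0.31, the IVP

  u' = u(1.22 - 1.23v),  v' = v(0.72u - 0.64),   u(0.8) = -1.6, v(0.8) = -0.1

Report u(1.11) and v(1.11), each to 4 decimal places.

-2.3808, -0.0566

Heun on (u,v): k1 = f(s_n, state_n); k2 = f(s_n + h, state_n + h·k1); state_{n+1} = state_n + (h/2)·(k1 + k2).
0.800000: (-1.600000, -0.100000)
  k1 = (-2.148800, 0.179200)
  predictor → (-2.266128, -0.044448)
  k2 = (-2.888568, 0.100969)
  → (-2.380792, -0.056574)
(u(1.11), v(1.11)) ≈ (-2.3808, -0.0566)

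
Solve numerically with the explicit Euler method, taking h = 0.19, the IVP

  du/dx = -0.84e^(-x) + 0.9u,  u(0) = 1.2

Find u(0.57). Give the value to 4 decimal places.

Euler: u_{n+1} = u_n + h·f(x_n, u_n).
x=0.000000, u=1.200000: f=0.240000 → u ← 1.200000 + 0.19·0.240000 = 1.245600
x=0.190000, u=1.245600: f=0.426394 → u ← 1.245600 + 0.19·0.426394 = 1.326615
x=0.380000, u=1.326615: f=0.619510 → u ← 1.326615 + 0.19·0.619510 = 1.444322
u(0.57) ≈ 1.4443

1.4443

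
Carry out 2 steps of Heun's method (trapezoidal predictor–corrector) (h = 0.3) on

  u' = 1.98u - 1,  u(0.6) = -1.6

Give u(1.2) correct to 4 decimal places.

Heun: k1 = f(x_n, u_n); k2 = f(x_n + h, u_n + h·k1); u_{n+1} = u_n + (h/2)·(k1 + k2).
x=0.600000, u=-1.600000:
  k1 = f(0.600000, -1.600000) = -4.168000
  k2 = f(0.900000, -2.850400) = -6.643792
  u ← -1.600000 + (0.3/2)·(-4.168000 + (-6.643792)) = -3.221769
x=0.900000, u=-3.221769:
  k1 = f(0.900000, -3.221769) = -7.379102
  k2 = f(1.200000, -5.435499) = -11.762289
  u ← -3.221769 + (0.3/2)·(-7.379102 + (-11.762289)) = -6.092977
u(1.2) ≈ -6.0930

-6.0930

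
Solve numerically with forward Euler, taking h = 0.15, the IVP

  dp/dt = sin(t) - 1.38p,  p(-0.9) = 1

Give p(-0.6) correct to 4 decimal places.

Euler: p_{n+1} = p_n + h·f(t_n, p_n).
t=-0.900000, p=1.000000: f=-2.163327 → p ← 1.000000 + 0.15·(-2.163327) = 0.675501
t=-0.750000, p=0.675501: f=-1.613830 → p ← 0.675501 + 0.15·(-1.613830) = 0.433426
p(-0.6) ≈ 0.4334

0.4334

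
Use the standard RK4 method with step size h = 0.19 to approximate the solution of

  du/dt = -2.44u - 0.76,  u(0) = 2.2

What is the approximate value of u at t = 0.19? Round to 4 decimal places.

RK4: k1 = f(t_n, u_n); k2 = f(t_n + h/2, u_n + (h/2)·k1); k3 = f(t_n + h/2, u_n + (h/2)·k2); k4 = f(t_n + h, u_n + h·k3); u_{n+1} = u_n + (h/6)·(k1 + 2k2 + 2k3 + k4).
t=0.000000, u=2.200000:
  k1 = f(0.000000, 2.200000) = -6.128000
  k2 = f(0.095000, 1.617840) = -4.707530
  k3 = f(0.095000, 1.752785) = -5.036795
  k4 = f(0.190000, 1.243009) = -3.792942
  u ← 2.200000 + (0.19/6)·(k1 + 2k2 + 2k3 + k4) = 1.268696
u(0.19) ≈ 1.2687

1.2687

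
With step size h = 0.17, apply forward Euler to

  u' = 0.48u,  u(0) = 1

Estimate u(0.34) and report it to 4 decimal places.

1.1699

Euler: u_{n+1} = u_n + h·f(x_n, u_n).
x=0.000000, u=1.000000: f=0.480000 → u ← 1.000000 + 0.17·0.480000 = 1.081600
x=0.170000, u=1.081600: f=0.519168 → u ← 1.081600 + 0.17·0.519168 = 1.169859
u(0.34) ≈ 1.1699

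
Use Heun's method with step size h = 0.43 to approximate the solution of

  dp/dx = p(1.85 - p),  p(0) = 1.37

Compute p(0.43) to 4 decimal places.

1.5815

Heun: k1 = f(x_n, p_n); k2 = f(x_n + h, p_n + h·k1); p_{n+1} = p_n + (h/2)·(k1 + k2).
x=0.000000, p=1.370000:
  k1 = f(0.000000, 1.370000) = 0.657600
  k2 = f(0.430000, 1.652768) = 0.325979
  p ← 1.370000 + (0.43/2)·(0.657600 + 0.325979) = 1.581469
p(0.43) ≈ 1.5815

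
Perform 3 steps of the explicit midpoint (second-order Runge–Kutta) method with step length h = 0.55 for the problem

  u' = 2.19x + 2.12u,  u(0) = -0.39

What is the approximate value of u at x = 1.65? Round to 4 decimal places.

Midpoint: k1 = f(x_n, u_n); k2 = f(x_n + h/2, u_n + (h/2)·k1); u_{n+1} = u_n + h·k2.
x=0.000000, u=-0.390000:
  k1 = f(0.000000, -0.390000) = -0.826800
  k2 = f(0.275000, -0.617370) = -0.706574
  u ← -0.390000 + 0.55·(-0.706574) = -0.778616
x=0.550000, u=-0.778616:
  k1 = f(0.550000, -0.778616) = -0.446166
  k2 = f(0.825000, -0.901312) = -0.104030
  u ← -0.778616 + 0.55·(-0.104030) = -0.835833
x=1.100000, u=-0.835833:
  k1 = f(1.100000, -0.835833) = 0.637035
  k2 = f(1.375000, -0.660648) = 1.610676
  u ← -0.835833 + 0.55·1.610676 = 0.050039
u(1.65) ≈ 0.0500

0.0500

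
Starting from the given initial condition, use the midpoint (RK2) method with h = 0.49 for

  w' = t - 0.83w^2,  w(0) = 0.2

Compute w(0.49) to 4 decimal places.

0.3051

Midpoint: k1 = f(t_n, w_n); k2 = f(t_n + h/2, w_n + (h/2)·k1); w_{n+1} = w_n + h·k2.
t=0.000000, w=0.200000:
  k1 = f(0.000000, 0.200000) = -0.033200
  k2 = f(0.245000, 0.191866) = 0.214446
  w ← 0.200000 + 0.49·0.214446 = 0.305078
w(0.49) ≈ 0.3051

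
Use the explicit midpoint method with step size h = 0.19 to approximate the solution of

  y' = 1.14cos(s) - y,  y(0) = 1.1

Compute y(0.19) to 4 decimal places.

Midpoint: k1 = f(s_n, y_n); k2 = f(s_n + h/2, y_n + (h/2)·k1); y_{n+1} = y_n + h·k2.
s=0.000000, y=1.100000:
  k1 = f(0.000000, 1.100000) = 0.040000
  k2 = f(0.095000, 1.103800) = 0.031060
  y ← 1.100000 + 0.19·0.031060 = 1.105901
y(0.19) ≈ 1.1059

1.1059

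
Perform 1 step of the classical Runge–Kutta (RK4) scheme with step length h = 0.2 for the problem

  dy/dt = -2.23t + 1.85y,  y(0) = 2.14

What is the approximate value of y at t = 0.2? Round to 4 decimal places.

3.0474

RK4: k1 = f(t_n, y_n); k2 = f(t_n + h/2, y_n + (h/2)·k1); k3 = f(t_n + h/2, y_n + (h/2)·k2); k4 = f(t_n + h, y_n + h·k3); y_{n+1} = y_n + (h/6)·(k1 + 2k2 + 2k3 + k4).
t=0.000000, y=2.140000:
  k1 = f(0.000000, 2.140000) = 3.959000
  k2 = f(0.100000, 2.535900) = 4.468415
  k3 = f(0.100000, 2.586842) = 4.562657
  k4 = f(0.200000, 3.052531) = 5.201183
  y ← 2.140000 + (0.2/6)·(k1 + 2k2 + 2k3 + k4) = 3.047411
y(0.2) ≈ 3.0474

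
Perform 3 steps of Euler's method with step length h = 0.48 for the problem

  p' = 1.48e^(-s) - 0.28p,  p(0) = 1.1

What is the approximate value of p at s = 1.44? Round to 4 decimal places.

Euler: p_{n+1} = p_n + h·f(s_n, p_n).
s=0.000000, p=1.100000: f=1.172000 → p ← 1.100000 + 0.48·1.172000 = 1.662560
s=0.480000, p=1.662560: f=0.450283 → p ← 1.662560 + 0.48·0.450283 = 1.878696
s=0.960000, p=1.878696: f=0.040647 → p ← 1.878696 + 0.48·0.040647 = 1.898206
p(1.44) ≈ 1.8982

1.8982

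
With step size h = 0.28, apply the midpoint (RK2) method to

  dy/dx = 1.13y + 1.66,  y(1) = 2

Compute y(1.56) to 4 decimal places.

5.0083

Midpoint: k1 = f(x_n, y_n); k2 = f(x_n + h/2, y_n + (h/2)·k1); y_{n+1} = y_n + h·k2.
x=1.000000, y=2.000000:
  k1 = f(1.000000, 2.000000) = 3.920000
  k2 = f(1.140000, 2.548800) = 4.540144
  y ← 2.000000 + 0.28·4.540144 = 3.271240
x=1.280000, y=3.271240:
  k1 = f(1.280000, 3.271240) = 5.356502
  k2 = f(1.420000, 4.021151) = 6.203900
  y ← 3.271240 + 0.28·6.203900 = 5.008332
y(1.56) ≈ 5.0083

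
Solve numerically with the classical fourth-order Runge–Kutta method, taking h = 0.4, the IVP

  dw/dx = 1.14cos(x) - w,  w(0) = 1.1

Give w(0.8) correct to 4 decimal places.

RK4: k1 = f(x_n, w_n); k2 = f(x_n + h/2, w_n + (h/2)·k1); k3 = f(x_n + h/2, w_n + (h/2)·k2); k4 = f(x_n + h, w_n + h·k3); w_{n+1} = w_n + (h/6)·(k1 + 2k2 + 2k3 + k4).
x=0.000000, w=1.100000:
  k1 = f(0.000000, 1.100000) = 0.040000
  k2 = f(0.200000, 1.108000) = 0.009276
  k3 = f(0.200000, 1.101855) = 0.015421
  k4 = f(0.400000, 1.106168) = -0.056159
  w ← 1.100000 + (0.4/6)·(k1 + 2k2 + 2k3 + k4) = 1.102216
x=0.400000, w=1.102216:
  k1 = f(0.400000, 1.102216) = -0.052206
  k2 = f(0.600000, 1.091774) = -0.150892
  k3 = f(0.600000, 1.072037) = -0.131155
  k4 = f(0.800000, 1.049754) = -0.255508
  w ← 1.102216 + (0.4/6)·(k1 + 2k2 + 2k3 + k4) = 1.044095
w(0.8) ≈ 1.0441

1.0441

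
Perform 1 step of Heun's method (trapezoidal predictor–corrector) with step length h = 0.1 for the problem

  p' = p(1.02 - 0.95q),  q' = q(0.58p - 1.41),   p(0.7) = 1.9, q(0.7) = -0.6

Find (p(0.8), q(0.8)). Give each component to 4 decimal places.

Heun on (p,q): k1 = f(s_n, state_n); k2 = f(s_n + h, state_n + h·k1); state_{n+1} = state_n + (h/2)·(k1 + k2).
0.700000: (1.900000, -0.600000)
  k1 = (3.021000, 0.184800)
  predictor → (2.202100, -0.581520)
  k2 = (3.462679, 0.077215)
  → (2.224184, -0.586899)
(p(0.8), q(0.8)) ≈ (2.2242, -0.5869)

2.2242, -0.5869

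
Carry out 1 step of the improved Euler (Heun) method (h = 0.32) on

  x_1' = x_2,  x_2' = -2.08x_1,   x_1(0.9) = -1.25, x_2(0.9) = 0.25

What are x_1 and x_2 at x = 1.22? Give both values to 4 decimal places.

-1.0369, 1.0554

Heun on (x_1,x_2): k1 = f(x_n, state_n); k2 = f(x_n + h, state_n + h·k1); state_{n+1} = state_n + (h/2)·(k1 + k2).
0.900000: (-1.250000, 0.250000)
  k1 = (0.250000, 2.600000)
  predictor → (-1.170000, 1.082000)
  k2 = (1.082000, 2.433600)
  → (-1.036880, 1.055376)
(x_1(1.22), x_2(1.22)) ≈ (-1.0369, 1.0554)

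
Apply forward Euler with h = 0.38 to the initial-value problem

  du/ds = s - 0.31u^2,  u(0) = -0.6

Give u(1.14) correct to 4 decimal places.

Euler: u_{n+1} = u_n + h·f(s_n, u_n).
s=0.000000, u=-0.600000: f=-0.111600 → u ← -0.600000 + 0.38·(-0.111600) = -0.642408
s=0.380000, u=-0.642408: f=0.252067 → u ← -0.642408 + 0.38·0.252067 = -0.546623
s=0.760000, u=-0.546623: f=0.667373 → u ← -0.546623 + 0.38·0.667373 = -0.293021
u(1.14) ≈ -0.2930

-0.2930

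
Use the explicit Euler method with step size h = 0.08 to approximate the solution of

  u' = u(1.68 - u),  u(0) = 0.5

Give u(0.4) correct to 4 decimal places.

Euler: u_{n+1} = u_n + h·f(x_n, u_n).
x=0.000000, u=0.500000: f=0.590000 → u ← 0.500000 + 0.08·0.590000 = 0.547200
x=0.080000, u=0.547200: f=0.619868 → u ← 0.547200 + 0.08·0.619868 = 0.596789
x=0.160000, u=0.596789: f=0.646449 → u ← 0.596789 + 0.08·0.646449 = 0.648505
x=0.240000, u=0.648505: f=0.668930 → u ← 0.648505 + 0.08·0.668930 = 0.702020
x=0.320000, u=0.702020: f=0.686561 → u ← 0.702020 + 0.08·0.686561 = 0.756945
u(0.4) ≈ 0.7569

0.7569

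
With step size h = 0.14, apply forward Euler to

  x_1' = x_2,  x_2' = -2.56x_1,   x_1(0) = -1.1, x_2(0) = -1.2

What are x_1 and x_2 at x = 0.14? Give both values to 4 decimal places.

Euler on (x_1,x_2): x_1_{n+1} = x_1_n + h·x_1', x_2_{n+1} = x_2_n + h·x_2'.
0.000000: (-1.100000, -1.200000); f=(-1.200000, 2.816000) → (-1.268000, -0.805760)
(x_1(0.14), x_2(0.14)) ≈ (-1.2680, -0.8058)

-1.2680, -0.8058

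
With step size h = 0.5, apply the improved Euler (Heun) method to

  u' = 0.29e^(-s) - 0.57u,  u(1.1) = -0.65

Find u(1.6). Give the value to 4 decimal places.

Heun: k1 = f(s_n, u_n); k2 = f(s_n + h, u_n + h·k1); u_{n+1} = u_n + (h/2)·(k1 + k2).
s=1.100000, u=-0.650000:
  k1 = f(1.100000, -0.650000) = 0.467033
  k2 = f(1.600000, -0.416484) = 0.295946
  u ← -0.650000 + (0.5/2)·(0.467033 + 0.295946) = -0.459255
u(1.6) ≈ -0.4593

-0.4593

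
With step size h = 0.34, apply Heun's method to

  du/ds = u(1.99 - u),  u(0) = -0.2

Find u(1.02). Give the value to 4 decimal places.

-2.6097

Heun: k1 = f(s_n, u_n); k2 = f(s_n + h, u_n + h·k1); u_{n+1} = u_n + (h/2)·(k1 + k2).
s=0.000000, u=-0.200000:
  k1 = f(0.000000, -0.200000) = -0.438000
  k2 = f(0.340000, -0.348920) = -0.816096
  u ← -0.200000 + (0.34/2)·(-0.438000 + (-0.816096)) = -0.413196
s=0.340000, u=-0.413196:
  k1 = f(0.340000, -0.413196) = -0.992992
  k2 = f(0.680000, -0.750814) = -2.057840
  u ← -0.413196 + (0.34/2)·(-0.992992 + (-2.057840)) = -0.931838
s=0.680000, u=-0.931838:
  k1 = f(0.680000, -0.931838) = -2.722679
  k2 = f(1.020000, -1.857548) = -7.147008
  u ← -0.931838 + (0.34/2)·(-2.722679 + (-7.147008)) = -2.609684
u(1.02) ≈ -2.6097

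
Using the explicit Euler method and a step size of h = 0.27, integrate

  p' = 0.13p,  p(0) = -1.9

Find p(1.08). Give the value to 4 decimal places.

Euler: p_{n+1} = p_n + h·f(t_n, p_n).
t=0.000000, p=-1.900000: f=-0.247000 → p ← -1.900000 + 0.27·(-0.247000) = -1.966690
t=0.270000, p=-1.966690: f=-0.255670 → p ← -1.966690 + 0.27·(-0.255670) = -2.035721
t=0.540000, p=-2.035721: f=-0.264644 → p ← -2.035721 + 0.27·(-0.264644) = -2.107175
t=0.810000, p=-2.107175: f=-0.273933 → p ← -2.107175 + 0.27·(-0.273933) = -2.181136
p(1.08) ≈ -2.1811

-2.1811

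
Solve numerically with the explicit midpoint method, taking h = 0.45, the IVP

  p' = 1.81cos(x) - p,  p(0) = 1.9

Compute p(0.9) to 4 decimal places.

Midpoint: k1 = f(x_n, p_n); k2 = f(x_n + h/2, p_n + (h/2)·k1); p_{n+1} = p_n + h·k2.
x=0.000000, p=1.900000:
  k1 = f(0.000000, 1.900000) = -0.090000
  k2 = f(0.225000, 1.879750) = -0.115373
  p ← 1.900000 + 0.45·(-0.115373) = 1.848082
x=0.450000, p=1.848082:
  k1 = f(0.450000, 1.848082) = -0.218273
  k2 = f(0.675000, 1.798971) = -0.385891
  p ← 1.848082 + 0.45·(-0.385891) = 1.674431
p(0.9) ≈ 1.6744

1.6744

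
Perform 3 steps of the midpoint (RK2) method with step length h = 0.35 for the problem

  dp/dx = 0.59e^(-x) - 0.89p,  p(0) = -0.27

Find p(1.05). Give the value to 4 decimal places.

Midpoint: k1 = f(x_n, p_n); k2 = f(x_n + h/2, p_n + (h/2)·k1); p_{n+1} = p_n + h·k2.
x=0.000000, p=-0.270000:
  k1 = f(0.000000, -0.270000) = 0.830300
  k2 = f(0.175000, -0.124698) = 0.606260
  p ← -0.270000 + 0.35·0.606260 = -0.057809
x=0.350000, p=-0.057809:
  k1 = f(0.350000, -0.057809) = 0.467216
  k2 = f(0.525000, 0.023954) = 0.327699
  p ← -0.057809 + 0.35·0.327699 = 0.056886
x=0.700000, p=0.056886:
  k1 = f(0.700000, 0.056886) = 0.242357
  k2 = f(0.875000, 0.099298) = 0.157573
  p ← 0.056886 + 0.35·0.157573 = 0.112036
p(1.05) ≈ 0.1120

0.1120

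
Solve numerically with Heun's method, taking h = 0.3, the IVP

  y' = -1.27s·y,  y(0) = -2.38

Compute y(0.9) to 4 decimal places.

Heun: k1 = f(s_n, y_n); k2 = f(s_n + h, y_n + h·k1); y_{n+1} = y_n + (h/2)·(k1 + k2).
s=0.000000, y=-2.380000:
  k1 = f(0.000000, -2.380000) = 0.000000
  k2 = f(0.300000, -2.380000) = 0.906780
  y ← -2.380000 + (0.3/2)·(0.000000 + 0.906780) = -2.243983
s=0.300000, y=-2.243983:
  k1 = f(0.300000, -2.243983) = 0.854958
  k2 = f(0.600000, -1.987496) = 1.514472
  y ← -2.243983 + (0.3/2)·(0.854958 + 1.514472) = -1.888569
s=0.600000, y=-1.888569:
  k1 = f(0.600000, -1.888569) = 1.439089
  k2 = f(0.900000, -1.456842) = 1.665170
  y ← -1.888569 + (0.3/2)·(1.439089 + 1.665170) = -1.422930
y(0.9) ≈ -1.4229

-1.4229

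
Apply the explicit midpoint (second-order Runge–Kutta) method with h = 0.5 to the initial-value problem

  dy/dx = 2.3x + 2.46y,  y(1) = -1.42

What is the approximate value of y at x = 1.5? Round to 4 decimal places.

-2.0960

Midpoint: k1 = f(x_n, y_n); k2 = f(x_n + h/2, y_n + (h/2)·k1); y_{n+1} = y_n + h·k2.
x=1.000000, y=-1.420000:
  k1 = f(1.000000, -1.420000) = -1.193200
  k2 = f(1.250000, -1.718300) = -1.352018
  y ← -1.420000 + 0.5·(-1.352018) = -2.096009
y(1.5) ≈ -2.0960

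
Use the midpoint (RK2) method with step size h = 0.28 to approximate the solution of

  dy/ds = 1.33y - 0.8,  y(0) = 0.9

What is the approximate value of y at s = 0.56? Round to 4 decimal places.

1.2220

Midpoint: k1 = f(s_n, y_n); k2 = f(s_n + h/2, y_n + (h/2)·k1); y_{n+1} = y_n + h·k2.
s=0.000000, y=0.900000:
  k1 = f(0.000000, 0.900000) = 0.397000
  k2 = f(0.140000, 0.955580) = 0.470921
  y ← 0.900000 + 0.28·0.470921 = 1.031858
s=0.280000, y=1.031858:
  k1 = f(0.280000, 1.031858) = 0.572371
  k2 = f(0.420000, 1.111990) = 0.678947
  y ← 1.031858 + 0.28·0.678947 = 1.221963
y(0.56) ≈ 1.2220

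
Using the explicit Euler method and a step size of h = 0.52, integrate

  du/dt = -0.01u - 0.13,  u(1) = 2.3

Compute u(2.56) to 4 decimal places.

Euler: u_{n+1} = u_n + h·f(t_n, u_n).
t=1.000000, u=2.300000: f=-0.153000 → u ← 2.300000 + 0.52·(-0.153000) = 2.220440
t=1.520000, u=2.220440: f=-0.152204 → u ← 2.220440 + 0.52·(-0.152204) = 2.141294
t=2.040000, u=2.141294: f=-0.151413 → u ← 2.141294 + 0.52·(-0.151413) = 2.062559
u(2.56) ≈ 2.0626

2.0626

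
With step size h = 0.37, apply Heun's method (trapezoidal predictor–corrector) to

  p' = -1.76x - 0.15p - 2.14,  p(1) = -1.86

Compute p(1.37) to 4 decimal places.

-3.2831

Heun: k1 = f(x_n, p_n); k2 = f(x_n + h, p_n + h·k1); p_{n+1} = p_n + (h/2)·(k1 + k2).
x=1.000000, p=-1.860000:
  k1 = f(1.000000, -1.860000) = -3.621000
  k2 = f(1.370000, -3.199770) = -4.071235
  p ← -1.860000 + (0.37/2)·(-3.621000 + (-4.071235)) = -3.283063
p(1.37) ≈ -3.2831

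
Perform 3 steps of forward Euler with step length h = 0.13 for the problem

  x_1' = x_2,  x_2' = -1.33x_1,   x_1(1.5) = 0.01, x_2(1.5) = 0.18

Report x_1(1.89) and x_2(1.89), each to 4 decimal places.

0.0790, 0.1627

Euler on (x_1,x_2): x_1_{n+1} = x_1_n + h·x_1', x_2_{n+1} = x_2_n + h·x_2'.
1.500000: (0.010000, 0.180000); f=(0.180000, -0.013300) → (0.033400, 0.178271)
1.630000: (0.033400, 0.178271); f=(0.178271, -0.044422) → (0.056575, 0.172496)
1.760000: (0.056575, 0.172496); f=(0.172496, -0.075245) → (0.079000, 0.162714)
(x_1(1.89), x_2(1.89)) ≈ (0.0790, 0.1627)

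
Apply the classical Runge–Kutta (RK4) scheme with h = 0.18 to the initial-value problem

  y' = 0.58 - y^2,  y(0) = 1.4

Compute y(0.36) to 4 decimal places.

1.0751

RK4: k1 = f(x_n, y_n); k2 = f(x_n + h/2, y_n + (h/2)·k1); k3 = f(x_n + h/2, y_n + (h/2)·k2); k4 = f(x_n + h, y_n + h·k3); y_{n+1} = y_n + (h/6)·(k1 + 2k2 + 2k3 + k4).
x=0.000000, y=1.400000:
  k1 = f(0.000000, 1.400000) = -1.380000
  k2 = f(0.090000, 1.275800) = -1.047666
  k3 = f(0.090000, 1.305710) = -1.124879
  k4 = f(0.180000, 1.197522) = -0.854058
  y ← 1.400000 + (0.18/6)·(k1 + 2k2 + 2k3 + k4) = 1.202626
x=0.180000, y=1.202626:
  k1 = f(0.180000, 1.202626) = -0.866308
  k2 = f(0.270000, 1.124658) = -0.684855
  k3 = f(0.270000, 1.140989) = -0.721855
  k4 = f(0.360000, 1.072692) = -0.570667
  y ← 1.202626 + (0.18/6)·(k1 + 2k2 + 2k3 + k4) = 1.075114
y(0.36) ≈ 1.0751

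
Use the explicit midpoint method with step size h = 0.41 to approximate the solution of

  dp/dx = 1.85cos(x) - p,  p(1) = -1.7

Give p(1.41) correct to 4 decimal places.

Midpoint: k1 = f(x_n, p_n); k2 = f(x_n + h/2, p_n + (h/2)·k1); p_{n+1} = p_n + h·k2.
x=1.000000, p=-1.700000:
  k1 = f(1.000000, -1.700000) = 2.699559
  k2 = f(1.205000, -1.146590) = 1.808322
  p ← -1.700000 + 0.41·1.808322 = -0.958588
p(1.41) ≈ -0.9586

-0.9586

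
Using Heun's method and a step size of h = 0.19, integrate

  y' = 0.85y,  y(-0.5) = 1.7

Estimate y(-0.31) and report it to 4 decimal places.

Heun: k1 = f(t_n, y_n); k2 = f(t_n + h, y_n + h·k1); y_{n+1} = y_n + (h/2)·(k1 + k2).
t=-0.500000, y=1.700000:
  k1 = f(-0.500000, 1.700000) = 1.445000
  k2 = f(-0.310000, 1.974550) = 1.678367
  y ← 1.700000 + (0.19/2)·(1.445000 + 1.678367) = 1.996720
y(-0.31) ≈ 1.9967

1.9967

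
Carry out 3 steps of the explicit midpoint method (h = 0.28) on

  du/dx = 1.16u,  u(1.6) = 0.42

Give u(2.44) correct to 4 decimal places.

1.0979

Midpoint: k1 = f(x_n, u_n); k2 = f(x_n + h/2, u_n + (h/2)·k1); u_{n+1} = u_n + h·k2.
x=1.600000, u=0.420000:
  k1 = f(1.600000, 0.420000) = 0.487200
  k2 = f(1.740000, 0.488208) = 0.566321
  u ← 0.420000 + 0.28·0.566321 = 0.578570
x=1.880000, u=0.578570:
  k1 = f(1.880000, 0.578570) = 0.671141
  k2 = f(2.020000, 0.672530) = 0.780134
  u ← 0.578570 + 0.28·0.780134 = 0.797008
x=2.160000, u=0.797008:
  k1 = f(2.160000, 0.797008) = 0.924529
  k2 = f(2.300000, 0.926442) = 1.074672
  u ← 0.797008 + 0.28·1.074672 = 1.097916
u(2.44) ≈ 1.0979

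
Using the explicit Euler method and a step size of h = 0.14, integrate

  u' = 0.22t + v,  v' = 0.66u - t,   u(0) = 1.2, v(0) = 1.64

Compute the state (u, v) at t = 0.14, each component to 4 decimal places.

Euler on (u,v): u_{n+1} = u_n + h·u', v_{n+1} = v_n + h·v'.
0.000000: (1.200000, 1.640000); f=(1.640000, 0.792000) → (1.429600, 1.750880)
(u(0.14), v(0.14)) ≈ (1.4296, 1.7509)

1.4296, 1.7509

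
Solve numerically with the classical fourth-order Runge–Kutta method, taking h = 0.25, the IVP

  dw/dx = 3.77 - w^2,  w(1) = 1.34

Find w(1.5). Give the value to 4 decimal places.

RK4: k1 = f(x_n, w_n); k2 = f(x_n + h/2, w_n + (h/2)·k1); k3 = f(x_n + h/2, w_n + (h/2)·k2); k4 = f(x_n + h, w_n + h·k3); w_{n+1} = w_n + (h/6)·(k1 + 2k2 + 2k3 + k4).
x=1.000000, w=1.340000:
  k1 = f(1.000000, 1.340000) = 1.974400
  k2 = f(1.125000, 1.586800) = 1.252066
  k3 = f(1.125000, 1.496508) = 1.530463
  k4 = f(1.250000, 1.722616) = 0.802595
  w ← 1.340000 + (0.25/6)·(k1 + 2k2 + 2k3 + k4) = 1.687586
x=1.250000, w=1.687586:
  k1 = f(1.250000, 1.687586) = 0.922055
  k2 = f(1.375000, 1.802842) = 0.519759
  k3 = f(1.375000, 1.752555) = 0.698549
  k4 = f(1.500000, 1.862223) = 0.302126
  w ← 1.687586 + (0.25/6)·(k1 + 2k2 + 2k3 + k4) = 1.840119
w(1.5) ≈ 1.8401

1.8401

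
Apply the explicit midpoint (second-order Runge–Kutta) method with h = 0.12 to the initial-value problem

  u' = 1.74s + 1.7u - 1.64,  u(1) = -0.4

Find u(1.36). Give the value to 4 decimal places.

Midpoint: k1 = f(s_n, u_n); k2 = f(s_n + h/2, u_n + (h/2)·k1); u_{n+1} = u_n + h·k2.
s=1.000000, u=-0.400000:
  k1 = f(1.000000, -0.400000) = -0.580000
  k2 = f(1.060000, -0.434800) = -0.534760
  u ← -0.400000 + 0.12·(-0.534760) = -0.464171
s=1.120000, u=-0.464171:
  k1 = f(1.120000, -0.464171) = -0.480291
  k2 = f(1.180000, -0.492989) = -0.424881
  u ← -0.464171 + 0.12·(-0.424881) = -0.515157
s=1.240000, u=-0.515157:
  k1 = f(1.240000, -0.515157) = -0.358167
  k2 = f(1.300000, -0.536647) = -0.290300
  u ← -0.515157 + 0.12·(-0.290300) = -0.549993
u(1.36) ≈ -0.5500

-0.5500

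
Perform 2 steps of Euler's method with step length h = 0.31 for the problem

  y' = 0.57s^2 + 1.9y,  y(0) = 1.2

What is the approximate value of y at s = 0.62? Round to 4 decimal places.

Euler: y_{n+1} = y_n + h·f(s_n, y_n).
s=0.000000, y=1.200000: f=2.280000 → y ← 1.200000 + 0.31·2.280000 = 1.906800
s=0.310000, y=1.906800: f=3.677697 → y ← 1.906800 + 0.31·3.677697 = 3.046886
y(0.62) ≈ 3.0469

3.0469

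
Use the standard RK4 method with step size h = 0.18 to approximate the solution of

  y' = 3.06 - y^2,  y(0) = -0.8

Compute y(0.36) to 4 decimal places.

0.2360

RK4: k1 = f(x_n, y_n); k2 = f(x_n + h/2, y_n + (h/2)·k1); k3 = f(x_n + h/2, y_n + (h/2)·k2); k4 = f(x_n + h, y_n + h·k3); y_{n+1} = y_n + (h/6)·(k1 + 2k2 + 2k3 + k4).
x=0.000000, y=-0.800000:
  k1 = f(0.000000, -0.800000) = 2.420000
  k2 = f(0.090000, -0.582200) = 2.721043
  k3 = f(0.090000, -0.555106) = 2.751857
  k4 = f(0.180000, -0.304666) = 2.967179
  y ← -0.800000 + (0.18/6)·(k1 + 2k2 + 2k3 + k4) = -0.310011
x=0.180000, y=-0.310011:
  k1 = f(0.180000, -0.310011) = 2.963893
  k2 = f(0.270000, -0.043260) = 3.058129
  k3 = f(0.270000, -0.034779) = 3.058790
  k4 = f(0.360000, 0.240572) = 3.002125
  y ← -0.310011 + (0.18/6)·(k1 + 2k2 + 2k3 + k4) = 0.235985
y(0.36) ≈ 0.2360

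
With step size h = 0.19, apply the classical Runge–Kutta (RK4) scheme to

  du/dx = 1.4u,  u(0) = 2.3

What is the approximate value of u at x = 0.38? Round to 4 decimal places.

3.9153

RK4: k1 = f(x_n, u_n); k2 = f(x_n + h/2, u_n + (h/2)·k1); k3 = f(x_n + h/2, u_n + (h/2)·k2); k4 = f(x_n + h, u_n + h·k3); u_{n+1} = u_n + (h/6)·(k1 + 2k2 + 2k3 + k4).
x=0.000000, u=2.300000:
  k1 = f(0.000000, 2.300000) = 3.220000
  k2 = f(0.095000, 2.605900) = 3.648260
  k3 = f(0.095000, 2.646585) = 3.705219
  k4 = f(0.190000, 3.003992) = 4.205588
  u ← 2.300000 + (0.19/6)·(k1 + 2k2 + 2k3 + k4) = 3.000864
x=0.190000, u=3.000864:
  k1 = f(0.190000, 3.000864) = 4.201210
  k2 = f(0.285000, 3.399979) = 4.759970
  k3 = f(0.285000, 3.453061) = 4.834286
  k4 = f(0.380000, 3.919378) = 5.487129
  u ← 3.000864 + (0.19/6)·(k1 + 2k2 + 2k3 + k4) = 3.915298
u(0.38) ≈ 3.9153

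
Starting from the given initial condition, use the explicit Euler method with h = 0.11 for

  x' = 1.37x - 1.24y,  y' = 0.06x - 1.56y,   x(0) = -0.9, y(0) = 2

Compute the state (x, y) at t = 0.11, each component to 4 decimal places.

-1.3084, 1.6509

Euler on (x,y): x_{n+1} = x_n + h·x', y_{n+1} = y_n + h·y'.
0.000000: (-0.900000, 2.000000); f=(-3.713000, -3.174000) → (-1.308430, 1.650860)
(x(0.11), y(0.11)) ≈ (-1.3084, 1.6509)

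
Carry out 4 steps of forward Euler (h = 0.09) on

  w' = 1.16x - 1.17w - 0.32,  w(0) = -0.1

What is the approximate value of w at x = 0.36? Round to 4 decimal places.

-0.1098

Euler: w_{n+1} = w_n + h·f(x_n, w_n).
x=0.000000, w=-0.100000: f=-0.203000 → w ← -0.100000 + 0.09·(-0.203000) = -0.118270
x=0.090000, w=-0.118270: f=-0.077224 → w ← -0.118270 + 0.09·(-0.077224) = -0.125220
x=0.180000, w=-0.125220: f=0.035308 → w ← -0.125220 + 0.09·0.035308 = -0.122042
x=0.270000, w=-0.122042: f=0.135990 → w ← -0.122042 + 0.09·0.135990 = -0.109803
w(0.36) ≈ -0.1098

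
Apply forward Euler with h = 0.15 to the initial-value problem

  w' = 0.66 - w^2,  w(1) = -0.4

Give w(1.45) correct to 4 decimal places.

-0.1516

Euler: w_{n+1} = w_n + h·f(t_n, w_n).
t=1.000000, w=-0.400000: f=0.500000 → w ← -0.400000 + 0.15·0.500000 = -0.325000
t=1.150000, w=-0.325000: f=0.554375 → w ← -0.325000 + 0.15·0.554375 = -0.241844
t=1.300000, w=-0.241844: f=0.601512 → w ← -0.241844 + 0.15·0.601512 = -0.151617
w(1.45) ≈ -0.1516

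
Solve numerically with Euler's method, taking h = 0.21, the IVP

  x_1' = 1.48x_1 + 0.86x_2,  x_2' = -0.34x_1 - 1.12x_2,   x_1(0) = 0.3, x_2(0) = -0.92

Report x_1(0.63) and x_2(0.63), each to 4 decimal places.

Euler on (x_1,x_2): x_1_{n+1} = x_1_n + h·x_1', x_2_{n+1} = x_2_n + h·x_2'.
0.000000: (0.300000, -0.920000); f=(-0.347200, 0.928400) → (0.227088, -0.725036)
0.210000: (0.227088, -0.725036); f=(-0.287441, 0.734830) → (0.166725, -0.570722)
0.420000: (0.166725, -0.570722); f=(-0.244067, 0.582522) → (0.115471, -0.448392)
(x_1(0.63), x_2(0.63)) ≈ (0.1155, -0.4484)

0.1155, -0.4484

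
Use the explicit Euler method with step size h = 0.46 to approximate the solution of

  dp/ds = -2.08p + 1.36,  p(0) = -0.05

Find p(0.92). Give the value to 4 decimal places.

Euler: p_{n+1} = p_n + h·f(s_n, p_n).
s=0.000000, p=-0.050000: f=1.464000 → p ← -0.050000 + 0.46·1.464000 = 0.623440
s=0.460000, p=0.623440: f=0.063245 → p ← 0.623440 + 0.46·0.063245 = 0.652533
p(0.92) ≈ 0.6525

0.6525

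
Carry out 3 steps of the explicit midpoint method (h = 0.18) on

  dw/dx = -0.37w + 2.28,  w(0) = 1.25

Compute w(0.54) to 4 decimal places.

Midpoint: k1 = f(x_n, w_n); k2 = f(x_n + h/2, w_n + (h/2)·k1); w_{n+1} = w_n + h·k2.
x=0.000000, w=1.250000:
  k1 = f(0.000000, 1.250000) = 1.817500
  k2 = f(0.090000, 1.413575) = 1.756977
  w ← 1.250000 + 0.18·1.756977 = 1.566256
x=0.180000, w=1.566256:
  k1 = f(0.180000, 1.566256) = 1.700485
  k2 = f(0.270000, 1.719300) = 1.643859
  w ← 1.566256 + 0.18·1.643859 = 1.862151
x=0.360000, w=1.862151:
  k1 = f(0.360000, 1.862151) = 1.591004
  k2 = f(0.450000, 2.005341) = 1.538024
  w ← 1.862151 + 0.18·1.538024 = 2.138995
w(0.54) ≈ 2.1390

2.1390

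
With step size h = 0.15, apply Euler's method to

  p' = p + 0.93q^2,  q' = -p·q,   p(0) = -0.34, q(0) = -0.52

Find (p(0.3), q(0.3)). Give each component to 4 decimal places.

-0.3646, -0.5755

Euler on (p,q): p_{n+1} = p_n + h·p', q_{n+1} = q_n + h·q'.
0.000000: (-0.340000, -0.520000); f=(-0.088528, -0.176800) → (-0.353279, -0.546520)
0.150000: (-0.353279, -0.546520); f=(-0.075503, -0.193074) → (-0.364605, -0.575481)
(p(0.3), q(0.3)) ≈ (-0.3646, -0.5755)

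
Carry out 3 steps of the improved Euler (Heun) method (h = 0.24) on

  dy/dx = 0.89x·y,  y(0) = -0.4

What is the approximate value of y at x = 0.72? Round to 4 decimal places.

-0.5031

Heun: k1 = f(x_n, y_n); k2 = f(x_n + h, y_n + h·k1); y_{n+1} = y_n + (h/2)·(k1 + k2).
x=0.000000, y=-0.400000:
  k1 = f(0.000000, -0.400000) = 0.000000
  k2 = f(0.240000, -0.400000) = -0.085440
  y ← -0.400000 + (0.24/2)·(0.000000 + (-0.085440)) = -0.410253
x=0.240000, y=-0.410253:
  k1 = f(0.240000, -0.410253) = -0.087630
  k2 = f(0.480000, -0.431284) = -0.184245
  y ← -0.410253 + (0.24/2)·(-0.087630 + (-0.184245)) = -0.442878
x=0.480000, y=-0.442878:
  k1 = f(0.480000, -0.442878) = -0.189197
  k2 = f(0.720000, -0.488285) = -0.312893
  y ← -0.442878 + (0.24/2)·(-0.189197 + (-0.312893)) = -0.503129
y(0.72) ≈ -0.5031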